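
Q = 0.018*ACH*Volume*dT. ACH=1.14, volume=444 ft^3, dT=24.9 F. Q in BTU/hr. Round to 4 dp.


Q = 0.018 * 1.14 * 444 * 24.9 = 226.8609 BTU/hr

226.8609 BTU/hr


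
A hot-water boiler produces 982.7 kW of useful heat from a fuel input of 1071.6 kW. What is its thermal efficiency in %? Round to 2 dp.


eta = (982.7/1071.6)*100 = 91.70 %

91.70 %


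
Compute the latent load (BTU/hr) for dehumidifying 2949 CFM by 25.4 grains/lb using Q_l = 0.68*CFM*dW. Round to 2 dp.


Q = 0.68 * 2949 * 25.4 = 50935.13 BTU/hr

50935.13 BTU/hr


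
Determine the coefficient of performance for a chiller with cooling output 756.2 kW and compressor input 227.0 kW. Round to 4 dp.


COP = 756.2 / 227.0 = 3.3313

3.3313


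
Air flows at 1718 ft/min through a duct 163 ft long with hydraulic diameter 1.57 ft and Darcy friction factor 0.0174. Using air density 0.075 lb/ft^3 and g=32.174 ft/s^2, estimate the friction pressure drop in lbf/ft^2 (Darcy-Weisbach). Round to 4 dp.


v_fps = 1718/60 = 28.6333 ft/s
dp = 0.0174*(163/1.57)*0.075*28.6333^2/(2*32.174) = 1.7263 lbf/ft^2

1.7263 lbf/ft^2


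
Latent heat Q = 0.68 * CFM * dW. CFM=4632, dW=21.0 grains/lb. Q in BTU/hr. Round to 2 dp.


Q = 0.68 * 4632 * 21.0 = 66144.96 BTU/hr

66144.96 BTU/hr


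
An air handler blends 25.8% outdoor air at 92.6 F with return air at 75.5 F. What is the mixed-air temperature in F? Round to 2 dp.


T_mix = 75.5 + (25.8/100)*(92.6-75.5) = 79.91 F

79.91 F


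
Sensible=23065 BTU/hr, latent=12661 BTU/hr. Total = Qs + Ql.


Qt = 23065 + 12661 = 35726 BTU/hr

35726 BTU/hr


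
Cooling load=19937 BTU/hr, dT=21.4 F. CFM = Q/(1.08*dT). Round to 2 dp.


CFM = 19937 / (1.08 * 21.4) = 862.63

862.63 CFM


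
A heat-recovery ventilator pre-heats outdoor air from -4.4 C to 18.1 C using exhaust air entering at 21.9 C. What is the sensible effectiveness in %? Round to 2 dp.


eff = (18.1-(-4.4))/(21.9-(-4.4))*100 = 85.55 %

85.55 %


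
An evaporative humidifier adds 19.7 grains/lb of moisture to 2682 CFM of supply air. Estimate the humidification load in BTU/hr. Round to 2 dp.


Q = 0.68 * 2682 * 19.7 = 35928.07 BTU/hr

35928.07 BTU/hr


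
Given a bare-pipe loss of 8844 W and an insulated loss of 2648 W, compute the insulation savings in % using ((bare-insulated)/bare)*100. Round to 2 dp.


Savings = ((8844-2648)/8844)*100 = 70.06 %

70.06 %


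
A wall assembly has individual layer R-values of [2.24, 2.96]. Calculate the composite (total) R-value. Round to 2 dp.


R_total = 2.24 + 2.96 = 5.20

5.20


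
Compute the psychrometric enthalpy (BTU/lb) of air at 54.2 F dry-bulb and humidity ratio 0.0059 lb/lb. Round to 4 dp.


h = 0.24*54.2 + 0.0059*(1061+0.444*54.2) = 19.4099 BTU/lb

19.4099 BTU/lb


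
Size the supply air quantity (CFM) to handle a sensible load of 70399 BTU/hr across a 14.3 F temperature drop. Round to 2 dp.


CFM = 70399 / (1.08 * 14.3) = 4558.34

4558.34 CFM


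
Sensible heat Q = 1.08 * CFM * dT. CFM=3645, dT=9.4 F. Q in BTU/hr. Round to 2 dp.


Q = 1.08 * 3645 * 9.4 = 37004.04 BTU/hr

37004.04 BTU/hr


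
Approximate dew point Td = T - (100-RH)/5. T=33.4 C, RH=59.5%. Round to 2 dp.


Td = 33.4 - (100-59.5)/5 = 25.30 C

25.30 C


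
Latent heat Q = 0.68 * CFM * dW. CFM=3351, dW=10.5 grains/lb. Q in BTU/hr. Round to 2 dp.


Q = 0.68 * 3351 * 10.5 = 23926.14 BTU/hr

23926.14 BTU/hr


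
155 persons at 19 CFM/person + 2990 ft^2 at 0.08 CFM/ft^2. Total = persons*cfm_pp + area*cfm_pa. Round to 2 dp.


Total = 155*19 + 2990*0.08 = 3184.20 CFM

3184.20 CFM


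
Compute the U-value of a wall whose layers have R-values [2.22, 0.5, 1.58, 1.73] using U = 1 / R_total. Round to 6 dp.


R_total = 2.22 + 0.5 + 1.58 + 1.73 = 6.03
U = 1/6.03 = 0.165837

0.165837


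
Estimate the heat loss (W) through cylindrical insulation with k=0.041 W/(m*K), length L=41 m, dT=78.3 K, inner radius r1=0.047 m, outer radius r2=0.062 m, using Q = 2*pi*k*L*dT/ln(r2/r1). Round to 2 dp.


Q = 2*pi*0.041*41*78.3/ln(0.062/0.047) = 2985.73 W

2985.73 W


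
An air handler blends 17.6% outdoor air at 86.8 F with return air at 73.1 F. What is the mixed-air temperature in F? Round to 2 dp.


T_mix = 73.1 + (17.6/100)*(86.8-73.1) = 75.51 F

75.51 F


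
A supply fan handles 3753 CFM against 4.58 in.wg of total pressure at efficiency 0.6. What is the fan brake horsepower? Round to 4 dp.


BHP = 3753 * 4.58 / (6356 * 0.6) = 4.5072 hp

4.5072 hp


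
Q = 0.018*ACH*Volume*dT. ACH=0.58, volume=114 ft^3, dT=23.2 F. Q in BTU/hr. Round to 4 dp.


Q = 0.018 * 0.58 * 114 * 23.2 = 27.6117 BTU/hr

27.6117 BTU/hr


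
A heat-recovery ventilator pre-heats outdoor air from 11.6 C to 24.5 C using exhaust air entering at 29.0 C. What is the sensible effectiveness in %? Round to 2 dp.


eff = (24.5-11.6)/(29.0-11.6)*100 = 74.14 %

74.14 %


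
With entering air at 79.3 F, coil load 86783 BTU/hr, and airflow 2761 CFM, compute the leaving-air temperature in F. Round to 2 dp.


dT = 86783/(1.08*2761) = 29.1035
T_leave = 79.3 - 29.1035 = 50.20 F

50.20 F


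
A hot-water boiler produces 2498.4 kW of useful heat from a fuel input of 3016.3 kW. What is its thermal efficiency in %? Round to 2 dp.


eta = (2498.4/3016.3)*100 = 82.83 %

82.83 %


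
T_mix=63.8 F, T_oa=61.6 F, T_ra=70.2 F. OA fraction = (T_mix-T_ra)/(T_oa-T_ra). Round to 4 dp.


frac = (63.8 - 70.2) / (61.6 - 70.2) = 0.7442

0.7442


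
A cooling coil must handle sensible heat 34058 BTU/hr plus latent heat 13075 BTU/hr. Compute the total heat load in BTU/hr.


Qt = 34058 + 13075 = 47133 BTU/hr

47133 BTU/hr


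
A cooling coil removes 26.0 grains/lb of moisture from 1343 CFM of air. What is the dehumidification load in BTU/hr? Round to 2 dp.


Q = 0.68 * 1343 * 26.0 = 23744.24 BTU/hr

23744.24 BTU/hr


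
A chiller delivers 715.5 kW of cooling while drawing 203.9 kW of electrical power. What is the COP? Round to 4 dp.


COP = 715.5 / 203.9 = 3.5091

3.5091


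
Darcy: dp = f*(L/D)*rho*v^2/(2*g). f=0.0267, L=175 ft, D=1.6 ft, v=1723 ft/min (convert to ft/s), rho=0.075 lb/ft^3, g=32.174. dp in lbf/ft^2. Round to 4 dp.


v_fps = 1723/60 = 28.7167 ft/s
dp = 0.0267*(175/1.6)*0.075*28.7167^2/(2*32.174) = 2.8069 lbf/ft^2

2.8069 lbf/ft^2


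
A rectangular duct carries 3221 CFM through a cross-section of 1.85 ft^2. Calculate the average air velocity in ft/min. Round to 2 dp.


V = 3221 / 1.85 = 1741.08 ft/min

1741.08 ft/min


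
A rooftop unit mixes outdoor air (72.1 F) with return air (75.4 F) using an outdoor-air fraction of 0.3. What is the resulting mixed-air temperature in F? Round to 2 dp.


T_mix = 0.3*72.1 + 0.7*75.4 = 74.41 F

74.41 F


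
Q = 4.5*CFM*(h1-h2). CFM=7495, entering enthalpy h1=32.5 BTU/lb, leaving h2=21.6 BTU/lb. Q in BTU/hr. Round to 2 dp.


Q = 4.5 * 7495 * (32.5 - 21.6) = 367629.75 BTU/hr

367629.75 BTU/hr


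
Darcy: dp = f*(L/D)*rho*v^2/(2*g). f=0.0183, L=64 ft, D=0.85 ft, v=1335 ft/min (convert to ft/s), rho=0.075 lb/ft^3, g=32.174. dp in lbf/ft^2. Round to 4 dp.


v_fps = 1335/60 = 22.25 ft/s
dp = 0.0183*(64/0.85)*0.075*22.25^2/(2*32.174) = 0.7951 lbf/ft^2

0.7951 lbf/ft^2


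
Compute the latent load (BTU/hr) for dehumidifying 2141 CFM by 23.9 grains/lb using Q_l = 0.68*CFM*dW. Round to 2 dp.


Q = 0.68 * 2141 * 23.9 = 34795.53 BTU/hr

34795.53 BTU/hr


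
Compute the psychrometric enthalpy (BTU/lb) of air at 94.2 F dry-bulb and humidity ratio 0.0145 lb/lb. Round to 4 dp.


h = 0.24*94.2 + 0.0145*(1061+0.444*94.2) = 38.5990 BTU/lb

38.5990 BTU/lb


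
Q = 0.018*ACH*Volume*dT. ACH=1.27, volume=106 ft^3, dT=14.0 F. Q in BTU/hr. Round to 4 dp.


Q = 0.018 * 1.27 * 106 * 14.0 = 33.9242 BTU/hr

33.9242 BTU/hr


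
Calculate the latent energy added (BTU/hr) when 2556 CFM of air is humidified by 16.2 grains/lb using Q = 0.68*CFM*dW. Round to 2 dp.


Q = 0.68 * 2556 * 16.2 = 28156.90 BTU/hr

28156.90 BTU/hr


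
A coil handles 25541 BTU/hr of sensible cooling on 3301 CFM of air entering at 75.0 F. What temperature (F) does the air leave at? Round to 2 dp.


dT = 25541/(1.08*3301) = 7.1642
T_leave = 75.0 - 7.1642 = 67.84 F

67.84 F


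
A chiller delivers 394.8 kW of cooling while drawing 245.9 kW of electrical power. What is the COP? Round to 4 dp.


COP = 394.8 / 245.9 = 1.6055

1.6055


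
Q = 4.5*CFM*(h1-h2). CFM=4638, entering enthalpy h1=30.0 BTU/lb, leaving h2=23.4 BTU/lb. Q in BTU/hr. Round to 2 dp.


Q = 4.5 * 4638 * (30.0 - 23.4) = 137748.60 BTU/hr

137748.60 BTU/hr


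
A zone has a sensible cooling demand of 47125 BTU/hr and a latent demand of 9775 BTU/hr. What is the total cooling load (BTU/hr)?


Qt = 47125 + 9775 = 56900 BTU/hr

56900 BTU/hr


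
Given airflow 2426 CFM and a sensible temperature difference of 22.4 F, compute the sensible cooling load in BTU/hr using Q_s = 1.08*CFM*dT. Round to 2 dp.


Q = 1.08 * 2426 * 22.4 = 58689.79 BTU/hr

58689.79 BTU/hr


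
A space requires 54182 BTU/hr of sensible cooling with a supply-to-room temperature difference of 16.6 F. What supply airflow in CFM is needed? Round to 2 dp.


CFM = 54182 / (1.08 * 16.6) = 3022.20

3022.20 CFM


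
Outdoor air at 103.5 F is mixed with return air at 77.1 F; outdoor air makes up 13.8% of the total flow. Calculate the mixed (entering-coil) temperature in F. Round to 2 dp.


T_mix = 77.1 + (13.8/100)*(103.5-77.1) = 80.74 F

80.74 F


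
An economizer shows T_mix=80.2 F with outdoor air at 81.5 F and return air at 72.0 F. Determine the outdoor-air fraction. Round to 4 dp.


frac = (80.2 - 72.0) / (81.5 - 72.0) = 0.8632

0.8632


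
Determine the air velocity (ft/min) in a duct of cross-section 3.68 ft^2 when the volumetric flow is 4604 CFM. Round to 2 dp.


V = 4604 / 3.68 = 1251.09 ft/min

1251.09 ft/min


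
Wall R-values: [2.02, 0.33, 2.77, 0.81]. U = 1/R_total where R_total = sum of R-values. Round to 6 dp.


R_total = 2.02 + 0.33 + 2.77 + 0.81 = 5.93
U = 1/5.93 = 0.168634

0.168634


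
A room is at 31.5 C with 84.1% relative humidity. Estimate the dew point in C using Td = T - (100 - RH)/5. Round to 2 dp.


Td = 31.5 - (100-84.1)/5 = 28.32 C

28.32 C


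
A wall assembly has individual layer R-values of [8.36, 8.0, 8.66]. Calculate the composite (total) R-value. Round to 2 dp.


R_total = 8.36 + 8.0 + 8.66 = 25.02

25.02


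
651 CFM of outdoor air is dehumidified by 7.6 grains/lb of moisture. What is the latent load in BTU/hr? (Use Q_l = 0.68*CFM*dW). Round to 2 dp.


Q = 0.68 * 651 * 7.6 = 3364.37 BTU/hr

3364.37 BTU/hr


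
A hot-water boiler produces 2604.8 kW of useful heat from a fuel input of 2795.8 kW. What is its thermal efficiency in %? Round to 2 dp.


eta = (2604.8/2795.8)*100 = 93.17 %

93.17 %


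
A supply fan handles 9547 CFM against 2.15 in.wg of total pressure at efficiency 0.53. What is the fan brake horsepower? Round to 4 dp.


BHP = 9547 * 2.15 / (6356 * 0.53) = 6.0932 hp

6.0932 hp


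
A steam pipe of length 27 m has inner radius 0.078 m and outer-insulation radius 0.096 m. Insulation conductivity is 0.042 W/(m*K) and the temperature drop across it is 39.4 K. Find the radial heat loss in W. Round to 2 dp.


Q = 2*pi*0.042*27*39.4/ln(0.096/0.078) = 1352.01 W

1352.01 W


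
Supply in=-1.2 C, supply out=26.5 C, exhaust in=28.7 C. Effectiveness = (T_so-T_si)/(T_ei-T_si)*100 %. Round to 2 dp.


eff = (26.5-(-1.2))/(28.7-(-1.2))*100 = 92.64 %

92.64 %


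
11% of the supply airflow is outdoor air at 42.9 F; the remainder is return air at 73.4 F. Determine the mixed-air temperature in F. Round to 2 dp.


T_mix = 0.11*42.9 + 0.89*73.4 = 70.05 F

70.05 F


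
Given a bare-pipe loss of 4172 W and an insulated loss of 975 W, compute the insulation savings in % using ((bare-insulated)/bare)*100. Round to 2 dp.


Savings = ((4172-975)/4172)*100 = 76.63 %

76.63 %


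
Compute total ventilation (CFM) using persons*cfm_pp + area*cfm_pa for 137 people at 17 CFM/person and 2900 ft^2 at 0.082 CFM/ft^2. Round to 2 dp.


Total = 137*17 + 2900*0.082 = 2566.80 CFM

2566.80 CFM


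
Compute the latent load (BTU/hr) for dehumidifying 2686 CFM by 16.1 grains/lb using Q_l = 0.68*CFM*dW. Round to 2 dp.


Q = 0.68 * 2686 * 16.1 = 29406.33 BTU/hr

29406.33 BTU/hr


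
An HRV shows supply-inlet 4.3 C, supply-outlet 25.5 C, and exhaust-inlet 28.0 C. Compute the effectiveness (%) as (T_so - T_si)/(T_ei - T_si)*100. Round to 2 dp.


eff = (25.5-4.3)/(28.0-4.3)*100 = 89.45 %

89.45 %


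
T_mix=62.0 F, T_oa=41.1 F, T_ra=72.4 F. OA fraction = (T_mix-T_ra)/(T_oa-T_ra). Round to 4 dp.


frac = (62.0 - 72.4) / (41.1 - 72.4) = 0.3323

0.3323


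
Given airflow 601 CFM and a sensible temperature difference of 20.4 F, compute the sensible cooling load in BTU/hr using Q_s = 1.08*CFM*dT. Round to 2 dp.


Q = 1.08 * 601 * 20.4 = 13241.23 BTU/hr

13241.23 BTU/hr


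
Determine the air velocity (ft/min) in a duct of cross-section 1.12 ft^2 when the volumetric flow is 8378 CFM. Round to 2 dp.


V = 8378 / 1.12 = 7480.36 ft/min

7480.36 ft/min


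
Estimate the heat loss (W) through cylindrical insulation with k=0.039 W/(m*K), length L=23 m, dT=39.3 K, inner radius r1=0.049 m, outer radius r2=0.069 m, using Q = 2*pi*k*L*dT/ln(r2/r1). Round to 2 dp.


Q = 2*pi*0.039*23*39.3/ln(0.069/0.049) = 647.11 W

647.11 W


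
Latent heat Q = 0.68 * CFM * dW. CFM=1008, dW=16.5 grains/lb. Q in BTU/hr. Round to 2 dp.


Q = 0.68 * 1008 * 16.5 = 11309.76 BTU/hr

11309.76 BTU/hr


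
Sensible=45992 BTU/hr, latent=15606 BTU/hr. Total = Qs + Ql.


Qt = 45992 + 15606 = 61598 BTU/hr

61598 BTU/hr


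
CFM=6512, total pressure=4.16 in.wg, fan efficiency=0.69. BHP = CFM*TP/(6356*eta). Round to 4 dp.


BHP = 6512 * 4.16 / (6356 * 0.69) = 6.1770 hp

6.1770 hp


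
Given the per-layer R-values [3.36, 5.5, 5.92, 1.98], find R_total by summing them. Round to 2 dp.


R_total = 3.36 + 5.5 + 5.92 + 1.98 = 16.76

16.76


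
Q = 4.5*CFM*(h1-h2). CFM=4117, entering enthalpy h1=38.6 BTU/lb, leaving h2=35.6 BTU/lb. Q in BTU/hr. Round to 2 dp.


Q = 4.5 * 4117 * (38.6 - 35.6) = 55579.50 BTU/hr

55579.50 BTU/hr


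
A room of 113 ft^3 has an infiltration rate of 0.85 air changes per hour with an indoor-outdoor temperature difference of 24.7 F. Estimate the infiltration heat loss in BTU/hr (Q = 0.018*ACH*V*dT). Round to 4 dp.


Q = 0.018 * 0.85 * 113 * 24.7 = 42.7038 BTU/hr

42.7038 BTU/hr


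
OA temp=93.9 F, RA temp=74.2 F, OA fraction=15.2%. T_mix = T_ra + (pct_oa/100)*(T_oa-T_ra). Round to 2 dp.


T_mix = 74.2 + (15.2/100)*(93.9-74.2) = 77.19 F

77.19 F


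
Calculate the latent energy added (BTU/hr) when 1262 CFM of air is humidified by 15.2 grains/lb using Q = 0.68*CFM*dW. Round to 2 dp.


Q = 0.68 * 1262 * 15.2 = 13044.03 BTU/hr

13044.03 BTU/hr


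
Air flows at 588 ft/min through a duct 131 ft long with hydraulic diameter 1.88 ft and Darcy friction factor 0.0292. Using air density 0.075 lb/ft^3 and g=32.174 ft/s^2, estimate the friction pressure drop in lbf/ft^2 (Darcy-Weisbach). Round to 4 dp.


v_fps = 588/60 = 9.8 ft/s
dp = 0.0292*(131/1.88)*0.075*9.8^2/(2*32.174) = 0.2278 lbf/ft^2

0.2278 lbf/ft^2


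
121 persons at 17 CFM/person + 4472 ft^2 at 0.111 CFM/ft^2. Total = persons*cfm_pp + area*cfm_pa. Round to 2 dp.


Total = 121*17 + 4472*0.111 = 2553.39 CFM

2553.39 CFM


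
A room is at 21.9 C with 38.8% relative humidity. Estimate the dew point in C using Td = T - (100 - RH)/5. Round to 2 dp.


Td = 21.9 - (100-38.8)/5 = 9.66 C

9.66 C


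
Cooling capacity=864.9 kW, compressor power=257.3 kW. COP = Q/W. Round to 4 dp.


COP = 864.9 / 257.3 = 3.3614

3.3614


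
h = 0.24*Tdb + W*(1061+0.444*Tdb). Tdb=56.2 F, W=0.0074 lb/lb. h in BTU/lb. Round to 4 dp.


h = 0.24*56.2 + 0.0074*(1061+0.444*56.2) = 21.5241 BTU/lb

21.5241 BTU/lb


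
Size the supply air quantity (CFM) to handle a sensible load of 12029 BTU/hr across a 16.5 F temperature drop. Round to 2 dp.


CFM = 12029 / (1.08 * 16.5) = 675.03

675.03 CFM


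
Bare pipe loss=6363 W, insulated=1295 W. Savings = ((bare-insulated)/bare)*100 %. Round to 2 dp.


Savings = ((6363-1295)/6363)*100 = 79.65 %

79.65 %


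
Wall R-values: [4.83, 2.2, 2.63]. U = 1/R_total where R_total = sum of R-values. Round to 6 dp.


R_total = 4.83 + 2.2 + 2.63 = 9.66
U = 1/9.66 = 0.103520

0.103520


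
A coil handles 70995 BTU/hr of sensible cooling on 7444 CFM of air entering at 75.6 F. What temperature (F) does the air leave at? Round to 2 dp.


dT = 70995/(1.08*7444) = 8.8308
T_leave = 75.6 - 8.8308 = 66.77 F

66.77 F


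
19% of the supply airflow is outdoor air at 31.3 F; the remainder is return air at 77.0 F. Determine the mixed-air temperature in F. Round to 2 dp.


T_mix = 0.19*31.3 + 0.81*77.0 = 68.32 F

68.32 F


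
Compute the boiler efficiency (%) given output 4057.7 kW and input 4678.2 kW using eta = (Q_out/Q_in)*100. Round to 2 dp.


eta = (4057.7/4678.2)*100 = 86.74 %

86.74 %


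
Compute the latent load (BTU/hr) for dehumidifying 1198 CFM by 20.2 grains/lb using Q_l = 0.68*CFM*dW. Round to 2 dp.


Q = 0.68 * 1198 * 20.2 = 16455.73 BTU/hr

16455.73 BTU/hr


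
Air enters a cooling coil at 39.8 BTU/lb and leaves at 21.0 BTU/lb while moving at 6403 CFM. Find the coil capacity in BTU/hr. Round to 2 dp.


Q = 4.5 * 6403 * (39.8 - 21.0) = 541693.80 BTU/hr

541693.80 BTU/hr


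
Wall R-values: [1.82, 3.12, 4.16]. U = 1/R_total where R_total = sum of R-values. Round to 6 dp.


R_total = 1.82 + 3.12 + 4.16 = 9.10
U = 1/9.10 = 0.109890

0.109890


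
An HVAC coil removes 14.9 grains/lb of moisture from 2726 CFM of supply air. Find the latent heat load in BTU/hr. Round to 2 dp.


Q = 0.68 * 2726 * 14.9 = 27619.83 BTU/hr

27619.83 BTU/hr


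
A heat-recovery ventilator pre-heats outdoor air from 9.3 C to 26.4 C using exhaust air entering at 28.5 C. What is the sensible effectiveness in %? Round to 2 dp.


eff = (26.4-9.3)/(28.5-9.3)*100 = 89.06 %

89.06 %


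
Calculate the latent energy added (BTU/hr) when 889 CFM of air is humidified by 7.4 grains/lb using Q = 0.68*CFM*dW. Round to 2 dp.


Q = 0.68 * 889 * 7.4 = 4473.45 BTU/hr

4473.45 BTU/hr


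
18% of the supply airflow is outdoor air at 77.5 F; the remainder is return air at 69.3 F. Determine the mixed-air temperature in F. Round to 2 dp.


T_mix = 0.18*77.5 + 0.82*69.3 = 70.78 F

70.78 F


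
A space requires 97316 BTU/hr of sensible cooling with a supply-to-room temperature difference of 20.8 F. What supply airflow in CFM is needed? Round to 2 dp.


CFM = 97316 / (1.08 * 20.8) = 4332.09

4332.09 CFM


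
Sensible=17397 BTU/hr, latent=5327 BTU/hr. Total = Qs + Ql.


Qt = 17397 + 5327 = 22724 BTU/hr

22724 BTU/hr


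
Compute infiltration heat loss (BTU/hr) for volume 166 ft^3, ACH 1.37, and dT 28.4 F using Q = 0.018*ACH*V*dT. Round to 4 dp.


Q = 0.018 * 1.37 * 166 * 28.4 = 116.2571 BTU/hr

116.2571 BTU/hr


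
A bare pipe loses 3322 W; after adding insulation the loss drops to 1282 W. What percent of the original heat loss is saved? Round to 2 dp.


Savings = ((3322-1282)/3322)*100 = 61.41 %

61.41 %


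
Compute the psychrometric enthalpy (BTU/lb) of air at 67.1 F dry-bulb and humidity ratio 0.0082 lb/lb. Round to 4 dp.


h = 0.24*67.1 + 0.0082*(1061+0.444*67.1) = 25.0485 BTU/lb

25.0485 BTU/lb


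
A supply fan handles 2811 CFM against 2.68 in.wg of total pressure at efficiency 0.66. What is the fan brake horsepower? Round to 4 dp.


BHP = 2811 * 2.68 / (6356 * 0.66) = 1.7958 hp

1.7958 hp


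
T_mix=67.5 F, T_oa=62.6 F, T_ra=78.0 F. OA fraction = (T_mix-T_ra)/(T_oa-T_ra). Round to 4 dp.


frac = (67.5 - 78.0) / (62.6 - 78.0) = 0.6818

0.6818


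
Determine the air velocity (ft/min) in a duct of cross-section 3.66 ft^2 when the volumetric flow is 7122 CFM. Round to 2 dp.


V = 7122 / 3.66 = 1945.90 ft/min

1945.90 ft/min


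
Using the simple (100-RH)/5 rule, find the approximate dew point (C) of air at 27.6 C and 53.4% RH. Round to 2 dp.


Td = 27.6 - (100-53.4)/5 = 18.28 C

18.28 C


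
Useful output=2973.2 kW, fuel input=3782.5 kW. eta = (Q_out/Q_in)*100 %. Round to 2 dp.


eta = (2973.2/3782.5)*100 = 78.60 %

78.60 %


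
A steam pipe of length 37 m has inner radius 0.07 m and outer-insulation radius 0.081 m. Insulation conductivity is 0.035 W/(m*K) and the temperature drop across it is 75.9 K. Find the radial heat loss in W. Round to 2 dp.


Q = 2*pi*0.035*37*75.9/ln(0.081/0.07) = 4231.32 W

4231.32 W


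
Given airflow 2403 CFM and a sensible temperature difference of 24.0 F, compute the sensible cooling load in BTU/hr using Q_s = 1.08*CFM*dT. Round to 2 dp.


Q = 1.08 * 2403 * 24.0 = 62285.76 BTU/hr

62285.76 BTU/hr


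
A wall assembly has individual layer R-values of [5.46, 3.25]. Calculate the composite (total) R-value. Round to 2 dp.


R_total = 5.46 + 3.25 = 8.71

8.71


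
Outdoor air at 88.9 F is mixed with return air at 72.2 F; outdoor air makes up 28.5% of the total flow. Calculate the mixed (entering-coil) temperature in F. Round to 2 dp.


T_mix = 72.2 + (28.5/100)*(88.9-72.2) = 76.96 F

76.96 F


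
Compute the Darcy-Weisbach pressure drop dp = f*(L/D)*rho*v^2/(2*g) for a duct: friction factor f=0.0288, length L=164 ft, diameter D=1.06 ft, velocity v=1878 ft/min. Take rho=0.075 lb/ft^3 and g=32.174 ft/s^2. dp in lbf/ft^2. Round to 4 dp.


v_fps = 1878/60 = 31.3 ft/s
dp = 0.0288*(164/1.06)*0.075*31.3^2/(2*32.174) = 5.0880 lbf/ft^2

5.0880 lbf/ft^2


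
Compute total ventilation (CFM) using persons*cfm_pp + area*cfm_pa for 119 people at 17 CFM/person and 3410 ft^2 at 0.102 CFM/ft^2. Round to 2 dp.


Total = 119*17 + 3410*0.102 = 2370.82 CFM

2370.82 CFM


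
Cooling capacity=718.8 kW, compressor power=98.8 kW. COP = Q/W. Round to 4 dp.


COP = 718.8 / 98.8 = 7.2753

7.2753


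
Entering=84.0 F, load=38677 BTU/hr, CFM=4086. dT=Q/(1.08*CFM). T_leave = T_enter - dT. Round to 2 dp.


dT = 38677/(1.08*4086) = 8.7646
T_leave = 84.0 - 8.7646 = 75.24 F

75.24 F


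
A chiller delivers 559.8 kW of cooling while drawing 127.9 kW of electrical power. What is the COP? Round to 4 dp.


COP = 559.8 / 127.9 = 4.3769

4.3769


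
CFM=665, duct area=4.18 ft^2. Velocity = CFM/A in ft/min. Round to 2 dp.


V = 665 / 4.18 = 159.09 ft/min

159.09 ft/min


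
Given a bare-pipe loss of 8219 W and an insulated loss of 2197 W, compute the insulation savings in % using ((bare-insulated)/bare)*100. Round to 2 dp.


Savings = ((8219-2197)/8219)*100 = 73.27 %

73.27 %


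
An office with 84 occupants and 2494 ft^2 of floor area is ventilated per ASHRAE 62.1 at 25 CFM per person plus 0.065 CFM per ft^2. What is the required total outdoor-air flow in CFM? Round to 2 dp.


Total = 84*25 + 2494*0.065 = 2262.11 CFM

2262.11 CFM


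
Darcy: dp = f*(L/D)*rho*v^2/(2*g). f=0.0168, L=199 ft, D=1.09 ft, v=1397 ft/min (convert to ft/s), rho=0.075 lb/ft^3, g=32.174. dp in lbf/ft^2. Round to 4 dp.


v_fps = 1397/60 = 23.2833 ft/s
dp = 0.0168*(199/1.09)*0.075*23.2833^2/(2*32.174) = 1.9380 lbf/ft^2

1.9380 lbf/ft^2


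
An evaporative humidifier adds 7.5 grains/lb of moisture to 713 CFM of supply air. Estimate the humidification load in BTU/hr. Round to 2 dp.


Q = 0.68 * 713 * 7.5 = 3636.30 BTU/hr

3636.30 BTU/hr


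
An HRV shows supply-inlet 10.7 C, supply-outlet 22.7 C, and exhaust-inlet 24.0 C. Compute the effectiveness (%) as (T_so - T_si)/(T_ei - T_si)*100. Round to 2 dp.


eff = (22.7-10.7)/(24.0-10.7)*100 = 90.23 %

90.23 %


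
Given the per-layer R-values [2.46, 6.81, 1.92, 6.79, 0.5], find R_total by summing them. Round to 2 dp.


R_total = 2.46 + 6.81 + 1.92 + 6.79 + 0.5 = 18.48

18.48


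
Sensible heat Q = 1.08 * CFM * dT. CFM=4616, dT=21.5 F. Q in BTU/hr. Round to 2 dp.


Q = 1.08 * 4616 * 21.5 = 107183.52 BTU/hr

107183.52 BTU/hr


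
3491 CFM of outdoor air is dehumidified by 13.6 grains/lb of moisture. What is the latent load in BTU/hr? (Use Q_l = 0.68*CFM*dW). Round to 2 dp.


Q = 0.68 * 3491 * 13.6 = 32284.77 BTU/hr

32284.77 BTU/hr


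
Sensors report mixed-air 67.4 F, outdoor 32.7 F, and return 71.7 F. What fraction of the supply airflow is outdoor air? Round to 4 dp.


frac = (67.4 - 71.7) / (32.7 - 71.7) = 0.1103

0.1103


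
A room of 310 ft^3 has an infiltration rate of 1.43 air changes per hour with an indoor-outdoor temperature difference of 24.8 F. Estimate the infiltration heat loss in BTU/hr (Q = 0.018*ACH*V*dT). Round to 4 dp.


Q = 0.018 * 1.43 * 310 * 24.8 = 197.8891 BTU/hr

197.8891 BTU/hr


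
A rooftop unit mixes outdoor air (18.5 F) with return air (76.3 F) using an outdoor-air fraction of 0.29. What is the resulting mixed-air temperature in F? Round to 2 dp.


T_mix = 0.29*18.5 + 0.71*76.3 = 59.54 F

59.54 F


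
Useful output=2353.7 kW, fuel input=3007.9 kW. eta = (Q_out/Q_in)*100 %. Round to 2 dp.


eta = (2353.7/3007.9)*100 = 78.25 %

78.25 %


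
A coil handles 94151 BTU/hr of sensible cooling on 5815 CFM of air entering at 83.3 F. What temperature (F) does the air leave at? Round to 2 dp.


dT = 94151/(1.08*5815) = 14.9917
T_leave = 83.3 - 14.9917 = 68.31 F

68.31 F


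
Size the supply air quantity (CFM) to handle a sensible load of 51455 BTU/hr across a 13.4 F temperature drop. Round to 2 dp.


CFM = 51455 / (1.08 * 13.4) = 3555.49

3555.49 CFM


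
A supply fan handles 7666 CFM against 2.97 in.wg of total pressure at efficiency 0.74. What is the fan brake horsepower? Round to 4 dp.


BHP = 7666 * 2.97 / (6356 * 0.74) = 4.8407 hp

4.8407 hp


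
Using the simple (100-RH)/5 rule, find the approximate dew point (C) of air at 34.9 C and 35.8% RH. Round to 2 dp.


Td = 34.9 - (100-35.8)/5 = 22.06 C

22.06 C


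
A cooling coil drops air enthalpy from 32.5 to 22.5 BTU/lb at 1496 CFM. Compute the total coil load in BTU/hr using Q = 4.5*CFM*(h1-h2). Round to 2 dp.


Q = 4.5 * 1496 * (32.5 - 22.5) = 67320.00 BTU/hr

67320.00 BTU/hr


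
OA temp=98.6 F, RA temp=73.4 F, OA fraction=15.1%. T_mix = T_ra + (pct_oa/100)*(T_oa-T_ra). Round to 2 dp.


T_mix = 73.4 + (15.1/100)*(98.6-73.4) = 77.21 F

77.21 F


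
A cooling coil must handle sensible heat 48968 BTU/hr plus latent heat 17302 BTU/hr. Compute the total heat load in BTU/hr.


Qt = 48968 + 17302 = 66270 BTU/hr

66270 BTU/hr


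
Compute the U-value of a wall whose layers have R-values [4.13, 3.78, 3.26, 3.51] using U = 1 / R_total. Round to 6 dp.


R_total = 4.13 + 3.78 + 3.26 + 3.51 = 14.68
U = 1/14.68 = 0.068120

0.068120


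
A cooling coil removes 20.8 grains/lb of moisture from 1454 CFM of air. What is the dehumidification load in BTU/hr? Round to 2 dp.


Q = 0.68 * 1454 * 20.8 = 20565.38 BTU/hr

20565.38 BTU/hr


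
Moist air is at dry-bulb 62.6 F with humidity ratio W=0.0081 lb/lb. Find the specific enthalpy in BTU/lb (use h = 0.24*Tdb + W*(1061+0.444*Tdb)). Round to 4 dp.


h = 0.24*62.6 + 0.0081*(1061+0.444*62.6) = 23.8432 BTU/lb

23.8432 BTU/lb


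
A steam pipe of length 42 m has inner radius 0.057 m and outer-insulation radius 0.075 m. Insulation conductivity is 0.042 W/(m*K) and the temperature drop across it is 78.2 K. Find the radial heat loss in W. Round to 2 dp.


Q = 2*pi*0.042*42*78.2/ln(0.075/0.057) = 3158.22 W

3158.22 W


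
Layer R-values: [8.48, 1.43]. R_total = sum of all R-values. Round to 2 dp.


R_total = 8.48 + 1.43 = 9.91

9.91


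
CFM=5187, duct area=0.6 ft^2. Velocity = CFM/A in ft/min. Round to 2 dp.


V = 5187 / 0.6 = 8645.00 ft/min

8645.00 ft/min


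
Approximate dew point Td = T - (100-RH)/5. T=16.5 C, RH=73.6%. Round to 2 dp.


Td = 16.5 - (100-73.6)/5 = 11.22 C

11.22 C


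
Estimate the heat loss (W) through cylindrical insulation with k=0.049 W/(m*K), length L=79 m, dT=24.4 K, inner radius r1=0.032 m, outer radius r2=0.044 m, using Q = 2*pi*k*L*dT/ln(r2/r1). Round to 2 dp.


Q = 2*pi*0.049*79*24.4/ln(0.044/0.032) = 1863.57 W

1863.57 W


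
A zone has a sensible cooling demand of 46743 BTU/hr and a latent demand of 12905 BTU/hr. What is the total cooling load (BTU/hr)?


Qt = 46743 + 12905 = 59648 BTU/hr

59648 BTU/hr


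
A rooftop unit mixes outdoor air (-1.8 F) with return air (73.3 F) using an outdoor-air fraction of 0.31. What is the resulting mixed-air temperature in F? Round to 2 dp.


T_mix = 0.31*(-1.8) + 0.69*73.3 = 50.02 F

50.02 F


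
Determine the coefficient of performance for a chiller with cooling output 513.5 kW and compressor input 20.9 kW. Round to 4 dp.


COP = 513.5 / 20.9 = 24.5694

24.5694


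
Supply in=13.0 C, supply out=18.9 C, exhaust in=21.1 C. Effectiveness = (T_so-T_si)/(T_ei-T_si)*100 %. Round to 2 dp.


eff = (18.9-13.0)/(21.1-13.0)*100 = 72.84 %

72.84 %


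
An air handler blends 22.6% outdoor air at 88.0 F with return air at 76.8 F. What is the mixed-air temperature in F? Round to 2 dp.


T_mix = 76.8 + (22.6/100)*(88.0-76.8) = 79.33 F

79.33 F


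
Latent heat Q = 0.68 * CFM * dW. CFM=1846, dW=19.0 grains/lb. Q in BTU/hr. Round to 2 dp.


Q = 0.68 * 1846 * 19.0 = 23850.32 BTU/hr

23850.32 BTU/hr


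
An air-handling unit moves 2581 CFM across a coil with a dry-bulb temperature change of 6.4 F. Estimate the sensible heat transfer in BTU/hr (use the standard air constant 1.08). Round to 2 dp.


Q = 1.08 * 2581 * 6.4 = 17839.87 BTU/hr

17839.87 BTU/hr


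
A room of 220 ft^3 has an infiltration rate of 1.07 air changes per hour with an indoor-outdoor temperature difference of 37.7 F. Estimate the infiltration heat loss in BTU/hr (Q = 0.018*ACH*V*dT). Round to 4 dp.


Q = 0.018 * 1.07 * 220 * 37.7 = 159.7424 BTU/hr

159.7424 BTU/hr


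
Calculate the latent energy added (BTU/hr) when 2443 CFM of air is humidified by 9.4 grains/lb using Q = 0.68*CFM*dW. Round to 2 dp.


Q = 0.68 * 2443 * 9.4 = 15615.66 BTU/hr

15615.66 BTU/hr


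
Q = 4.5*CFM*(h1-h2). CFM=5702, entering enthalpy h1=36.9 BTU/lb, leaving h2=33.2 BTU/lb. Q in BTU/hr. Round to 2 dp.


Q = 4.5 * 5702 * (36.9 - 33.2) = 94938.30 BTU/hr

94938.30 BTU/hr


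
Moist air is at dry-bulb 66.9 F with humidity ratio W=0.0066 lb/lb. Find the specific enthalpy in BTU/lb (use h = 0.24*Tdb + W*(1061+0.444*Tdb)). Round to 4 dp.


h = 0.24*66.9 + 0.0066*(1061+0.444*66.9) = 23.2546 BTU/lb

23.2546 BTU/lb


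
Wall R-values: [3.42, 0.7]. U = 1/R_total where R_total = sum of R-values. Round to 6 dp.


R_total = 3.42 + 0.7 = 4.12
U = 1/4.12 = 0.242718

0.242718


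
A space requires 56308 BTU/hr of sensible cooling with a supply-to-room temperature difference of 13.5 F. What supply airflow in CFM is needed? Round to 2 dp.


CFM = 56308 / (1.08 * 13.5) = 3862.00

3862.00 CFM


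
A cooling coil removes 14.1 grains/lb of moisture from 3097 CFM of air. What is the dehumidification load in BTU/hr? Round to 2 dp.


Q = 0.68 * 3097 * 14.1 = 29694.04 BTU/hr

29694.04 BTU/hr


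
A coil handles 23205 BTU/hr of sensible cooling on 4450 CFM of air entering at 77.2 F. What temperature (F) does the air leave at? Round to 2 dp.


dT = 23205/(1.08*4450) = 4.8283
T_leave = 77.2 - 4.8283 = 72.37 F

72.37 F


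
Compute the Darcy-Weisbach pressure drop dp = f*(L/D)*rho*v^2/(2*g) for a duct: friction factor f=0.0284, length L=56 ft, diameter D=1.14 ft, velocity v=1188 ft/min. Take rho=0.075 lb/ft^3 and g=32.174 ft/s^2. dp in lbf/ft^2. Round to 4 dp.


v_fps = 1188/60 = 19.8 ft/s
dp = 0.0284*(56/1.14)*0.075*19.8^2/(2*32.174) = 0.6375 lbf/ft^2

0.6375 lbf/ft^2


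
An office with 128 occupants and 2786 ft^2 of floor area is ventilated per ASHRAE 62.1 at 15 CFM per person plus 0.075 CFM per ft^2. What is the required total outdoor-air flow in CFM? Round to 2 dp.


Total = 128*15 + 2786*0.075 = 2128.95 CFM

2128.95 CFM


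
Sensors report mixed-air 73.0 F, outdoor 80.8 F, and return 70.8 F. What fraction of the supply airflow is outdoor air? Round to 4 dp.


frac = (73.0 - 70.8) / (80.8 - 70.8) = 0.2200

0.2200


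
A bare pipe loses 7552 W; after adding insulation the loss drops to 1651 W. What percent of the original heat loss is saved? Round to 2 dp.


Savings = ((7552-1651)/7552)*100 = 78.14 %

78.14 %


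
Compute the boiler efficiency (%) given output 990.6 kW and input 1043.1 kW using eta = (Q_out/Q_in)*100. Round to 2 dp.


eta = (990.6/1043.1)*100 = 94.97 %

94.97 %


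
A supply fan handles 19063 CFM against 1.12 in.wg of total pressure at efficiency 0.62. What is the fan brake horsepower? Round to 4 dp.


BHP = 19063 * 1.12 / (6356 * 0.62) = 5.4179 hp

5.4179 hp


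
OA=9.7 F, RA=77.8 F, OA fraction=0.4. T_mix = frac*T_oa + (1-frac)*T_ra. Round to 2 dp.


T_mix = 0.4*9.7 + 0.6*77.8 = 50.56 F

50.56 F


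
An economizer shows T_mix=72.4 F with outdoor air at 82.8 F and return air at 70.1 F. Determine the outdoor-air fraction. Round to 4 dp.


frac = (72.4 - 70.1) / (82.8 - 70.1) = 0.1811

0.1811


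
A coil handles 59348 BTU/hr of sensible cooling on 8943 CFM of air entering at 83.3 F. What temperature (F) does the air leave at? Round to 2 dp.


dT = 59348/(1.08*8943) = 6.1447
T_leave = 83.3 - 6.1447 = 77.16 F

77.16 F


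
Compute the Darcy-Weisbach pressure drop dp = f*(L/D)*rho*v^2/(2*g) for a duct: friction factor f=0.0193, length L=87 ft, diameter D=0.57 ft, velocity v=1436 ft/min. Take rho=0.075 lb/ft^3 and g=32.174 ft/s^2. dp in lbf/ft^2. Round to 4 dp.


v_fps = 1436/60 = 23.9333 ft/s
dp = 0.0193*(87/0.57)*0.075*23.9333^2/(2*32.174) = 1.9667 lbf/ft^2

1.9667 lbf/ft^2


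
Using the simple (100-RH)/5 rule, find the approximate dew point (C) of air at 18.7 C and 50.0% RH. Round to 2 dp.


Td = 18.7 - (100-50.0)/5 = 8.70 C

8.70 C


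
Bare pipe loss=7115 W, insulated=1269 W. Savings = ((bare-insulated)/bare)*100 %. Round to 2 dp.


Savings = ((7115-1269)/7115)*100 = 82.16 %

82.16 %


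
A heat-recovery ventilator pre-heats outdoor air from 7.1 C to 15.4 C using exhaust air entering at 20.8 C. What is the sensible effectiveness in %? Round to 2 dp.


eff = (15.4-7.1)/(20.8-7.1)*100 = 60.58 %

60.58 %


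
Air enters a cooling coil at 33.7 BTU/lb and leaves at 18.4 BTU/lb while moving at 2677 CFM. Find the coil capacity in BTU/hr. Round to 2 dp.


Q = 4.5 * 2677 * (33.7 - 18.4) = 184311.45 BTU/hr

184311.45 BTU/hr


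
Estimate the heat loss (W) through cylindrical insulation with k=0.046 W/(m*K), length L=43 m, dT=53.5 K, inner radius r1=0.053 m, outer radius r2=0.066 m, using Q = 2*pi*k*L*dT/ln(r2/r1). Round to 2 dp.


Q = 2*pi*0.046*43*53.5/ln(0.066/0.053) = 3031.08 W

3031.08 W


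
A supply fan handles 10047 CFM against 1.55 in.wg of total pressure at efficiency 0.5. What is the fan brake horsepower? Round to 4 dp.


BHP = 10047 * 1.55 / (6356 * 0.5) = 4.9002 hp

4.9002 hp


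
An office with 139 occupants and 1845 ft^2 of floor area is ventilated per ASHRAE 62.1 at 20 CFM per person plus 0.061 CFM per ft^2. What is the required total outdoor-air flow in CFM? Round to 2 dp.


Total = 139*20 + 1845*0.061 = 2892.55 CFM

2892.55 CFM


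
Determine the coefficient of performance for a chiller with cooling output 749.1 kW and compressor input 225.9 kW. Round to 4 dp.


COP = 749.1 / 225.9 = 3.3161

3.3161


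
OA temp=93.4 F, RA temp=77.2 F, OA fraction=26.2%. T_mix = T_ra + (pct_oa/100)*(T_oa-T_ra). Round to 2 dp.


T_mix = 77.2 + (26.2/100)*(93.4-77.2) = 81.44 F

81.44 F


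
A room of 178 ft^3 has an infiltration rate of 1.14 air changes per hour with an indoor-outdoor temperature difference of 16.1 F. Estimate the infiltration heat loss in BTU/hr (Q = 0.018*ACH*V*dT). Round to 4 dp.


Q = 0.018 * 1.14 * 178 * 16.1 = 58.8062 BTU/hr

58.8062 BTU/hr


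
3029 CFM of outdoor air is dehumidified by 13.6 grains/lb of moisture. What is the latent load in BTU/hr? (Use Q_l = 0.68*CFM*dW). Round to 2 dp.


Q = 0.68 * 3029 * 13.6 = 28012.19 BTU/hr

28012.19 BTU/hr


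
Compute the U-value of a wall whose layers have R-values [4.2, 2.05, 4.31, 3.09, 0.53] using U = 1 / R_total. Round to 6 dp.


R_total = 4.2 + 2.05 + 4.31 + 3.09 + 0.53 = 14.18
U = 1/14.18 = 0.070522

0.070522


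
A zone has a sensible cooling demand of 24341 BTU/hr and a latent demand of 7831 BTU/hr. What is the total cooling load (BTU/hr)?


Qt = 24341 + 7831 = 32172 BTU/hr

32172 BTU/hr


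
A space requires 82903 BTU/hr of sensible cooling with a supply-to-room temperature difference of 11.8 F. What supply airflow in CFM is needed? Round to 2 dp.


CFM = 82903 / (1.08 * 11.8) = 6505.26

6505.26 CFM


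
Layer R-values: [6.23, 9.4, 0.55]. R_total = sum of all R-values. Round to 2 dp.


R_total = 6.23 + 9.4 + 0.55 = 16.18

16.18


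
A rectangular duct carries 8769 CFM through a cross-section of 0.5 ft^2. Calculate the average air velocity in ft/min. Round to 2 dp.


V = 8769 / 0.5 = 17538.00 ft/min

17538.00 ft/min


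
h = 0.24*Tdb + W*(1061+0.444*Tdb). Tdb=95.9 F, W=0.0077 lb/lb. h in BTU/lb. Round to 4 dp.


h = 0.24*95.9 + 0.0077*(1061+0.444*95.9) = 31.5136 BTU/lb

31.5136 BTU/lb


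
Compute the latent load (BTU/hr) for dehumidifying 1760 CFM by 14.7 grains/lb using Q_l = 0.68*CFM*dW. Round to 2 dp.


Q = 0.68 * 1760 * 14.7 = 17592.96 BTU/hr

17592.96 BTU/hr


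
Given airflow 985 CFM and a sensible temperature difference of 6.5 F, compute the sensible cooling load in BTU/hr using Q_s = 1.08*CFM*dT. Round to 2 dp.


Q = 1.08 * 985 * 6.5 = 6914.70 BTU/hr

6914.70 BTU/hr


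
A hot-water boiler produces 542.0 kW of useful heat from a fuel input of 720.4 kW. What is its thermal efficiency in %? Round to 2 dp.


eta = (542.0/720.4)*100 = 75.24 %

75.24 %


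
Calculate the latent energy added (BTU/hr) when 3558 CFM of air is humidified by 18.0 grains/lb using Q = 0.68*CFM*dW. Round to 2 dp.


Q = 0.68 * 3558 * 18.0 = 43549.92 BTU/hr

43549.92 BTU/hr


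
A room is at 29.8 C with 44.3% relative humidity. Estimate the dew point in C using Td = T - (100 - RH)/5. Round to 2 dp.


Td = 29.8 - (100-44.3)/5 = 18.66 C

18.66 C


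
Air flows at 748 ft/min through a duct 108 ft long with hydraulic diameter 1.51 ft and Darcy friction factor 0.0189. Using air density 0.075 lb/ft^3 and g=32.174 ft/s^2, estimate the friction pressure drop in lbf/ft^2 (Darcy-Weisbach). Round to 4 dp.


v_fps = 748/60 = 12.4667 ft/s
dp = 0.0189*(108/1.51)*0.075*12.4667^2/(2*32.174) = 0.2449 lbf/ft^2

0.2449 lbf/ft^2


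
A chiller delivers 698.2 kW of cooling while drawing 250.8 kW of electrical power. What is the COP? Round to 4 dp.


COP = 698.2 / 250.8 = 2.7839

2.7839


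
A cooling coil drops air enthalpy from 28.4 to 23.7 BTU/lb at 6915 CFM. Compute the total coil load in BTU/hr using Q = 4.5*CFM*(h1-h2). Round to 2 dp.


Q = 4.5 * 6915 * (28.4 - 23.7) = 146252.25 BTU/hr

146252.25 BTU/hr


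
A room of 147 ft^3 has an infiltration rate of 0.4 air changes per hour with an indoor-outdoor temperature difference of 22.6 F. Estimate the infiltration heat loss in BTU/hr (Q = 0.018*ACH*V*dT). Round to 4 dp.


Q = 0.018 * 0.4 * 147 * 22.6 = 23.9198 BTU/hr

23.9198 BTU/hr


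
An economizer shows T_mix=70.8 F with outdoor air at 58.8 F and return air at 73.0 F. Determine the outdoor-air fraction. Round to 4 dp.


frac = (70.8 - 73.0) / (58.8 - 73.0) = 0.1549

0.1549


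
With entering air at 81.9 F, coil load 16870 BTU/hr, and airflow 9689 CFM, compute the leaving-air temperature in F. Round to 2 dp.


dT = 16870/(1.08*9689) = 1.6122
T_leave = 81.9 - 1.6122 = 80.29 F

80.29 F
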